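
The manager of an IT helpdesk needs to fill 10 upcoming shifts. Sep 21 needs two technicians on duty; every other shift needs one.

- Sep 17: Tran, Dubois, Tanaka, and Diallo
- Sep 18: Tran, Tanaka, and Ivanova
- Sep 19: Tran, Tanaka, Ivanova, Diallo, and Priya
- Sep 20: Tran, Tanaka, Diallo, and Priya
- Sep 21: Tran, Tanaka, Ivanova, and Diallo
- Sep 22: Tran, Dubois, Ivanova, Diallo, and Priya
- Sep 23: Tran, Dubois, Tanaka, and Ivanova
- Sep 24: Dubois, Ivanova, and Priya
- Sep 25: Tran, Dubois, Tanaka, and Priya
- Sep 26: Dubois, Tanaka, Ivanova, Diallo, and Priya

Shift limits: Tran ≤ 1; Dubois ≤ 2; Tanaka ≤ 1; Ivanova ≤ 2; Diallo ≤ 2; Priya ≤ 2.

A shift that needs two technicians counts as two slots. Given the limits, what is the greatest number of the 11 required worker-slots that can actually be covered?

10

Total capacity across all technicians is 1+2+1+2+2+2 = 10, and 11 slots are needed, so at most 10 can be filled.
An assignment achieving 10: Sep 17→Dubois, Sep 18→Tran, Sep 19→Diallo, Sep 20→Tanaka, Sep 21→Ivanova+Diallo, Sep 22→Priya, Sep 23→Ivanova, Sep 24→Dubois, Sep 25→Priya.
Loads: Tran 1/1, Dubois 2/2, Tanaka 1/1, Ivanova 2/2, Diallo 2/2, Priya 2/2.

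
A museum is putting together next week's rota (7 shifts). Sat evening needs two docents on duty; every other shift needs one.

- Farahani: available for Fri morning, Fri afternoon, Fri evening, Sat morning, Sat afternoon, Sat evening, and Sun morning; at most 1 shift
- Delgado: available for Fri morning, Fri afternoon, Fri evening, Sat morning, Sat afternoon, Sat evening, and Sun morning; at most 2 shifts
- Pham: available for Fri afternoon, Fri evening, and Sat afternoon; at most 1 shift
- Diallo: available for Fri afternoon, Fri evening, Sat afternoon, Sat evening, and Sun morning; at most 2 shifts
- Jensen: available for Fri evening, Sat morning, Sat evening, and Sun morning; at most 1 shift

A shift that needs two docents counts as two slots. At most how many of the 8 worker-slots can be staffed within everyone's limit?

Total capacity across all docents is 1+2+1+2+1 = 7, and 8 slots are needed, so at most 7 can be filled.
An assignment achieving 7: Fri morning→Farahani, Fri afternoon→Delgado, Sat morning→Delgado, Sat afternoon→Pham, Sat evening→Diallo+Jensen, Sun morning→Diallo.
Loads: Farahani 1/1, Delgado 2/2, Pham 1/1, Diallo 2/2, Jensen 1/1.

7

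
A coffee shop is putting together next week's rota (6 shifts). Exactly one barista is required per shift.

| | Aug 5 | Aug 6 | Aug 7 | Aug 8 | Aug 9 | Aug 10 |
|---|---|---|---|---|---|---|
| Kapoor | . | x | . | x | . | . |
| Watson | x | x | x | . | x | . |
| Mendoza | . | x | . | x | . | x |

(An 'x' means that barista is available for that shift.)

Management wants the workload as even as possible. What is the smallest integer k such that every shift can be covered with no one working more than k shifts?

3

With 3 baristas and 6 worker-slots to fill, someone must work at least ⌈6/3⌉ = 2 shifts, so k ≥ 2.
k = 2 fails: Shifts {Aug 5, Aug 7, Aug 9} need 3 worker-slots in total, but the baristas available for any of those shifts (Watson) can supply at most 2 among them. So no valid schedule exists.
k = 3 works: Aug 5→Watson, Aug 6→Kapoor, Aug 7→Watson, Aug 8→Kapoor, Aug 9→Watson, Aug 10→Mendoza.
Loads: Kapoor 2, Watson 3, Mendoza 1 — all ≤ 3.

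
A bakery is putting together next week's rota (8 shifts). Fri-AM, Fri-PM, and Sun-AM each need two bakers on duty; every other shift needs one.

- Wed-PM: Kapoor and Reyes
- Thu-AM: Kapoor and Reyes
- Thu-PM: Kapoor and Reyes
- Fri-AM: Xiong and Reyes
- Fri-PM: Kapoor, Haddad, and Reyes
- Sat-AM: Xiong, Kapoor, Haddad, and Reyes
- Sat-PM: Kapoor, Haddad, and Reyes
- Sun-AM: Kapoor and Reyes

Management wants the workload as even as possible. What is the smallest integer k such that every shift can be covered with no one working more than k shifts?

4

With 4 bakers and 11 worker-slots to fill, someone must work at least ⌈11/4⌉ = 3 shifts, so k ≥ 3.
k = 3 is infeasible (exhaustive check).
k = 4 works: Wed-PM→Kapoor, Thu-AM→Kapoor, Thu-PM→Kapoor, Fri-AM→Xiong+Reyes, Fri-PM→Haddad+Reyes, Sat-AM→Xiong, Sat-PM→Haddad, Sun-AM→Kapoor+Reyes.
Loads: Xiong 2, Kapoor 4, Haddad 2, Reyes 3 — all ≤ 4.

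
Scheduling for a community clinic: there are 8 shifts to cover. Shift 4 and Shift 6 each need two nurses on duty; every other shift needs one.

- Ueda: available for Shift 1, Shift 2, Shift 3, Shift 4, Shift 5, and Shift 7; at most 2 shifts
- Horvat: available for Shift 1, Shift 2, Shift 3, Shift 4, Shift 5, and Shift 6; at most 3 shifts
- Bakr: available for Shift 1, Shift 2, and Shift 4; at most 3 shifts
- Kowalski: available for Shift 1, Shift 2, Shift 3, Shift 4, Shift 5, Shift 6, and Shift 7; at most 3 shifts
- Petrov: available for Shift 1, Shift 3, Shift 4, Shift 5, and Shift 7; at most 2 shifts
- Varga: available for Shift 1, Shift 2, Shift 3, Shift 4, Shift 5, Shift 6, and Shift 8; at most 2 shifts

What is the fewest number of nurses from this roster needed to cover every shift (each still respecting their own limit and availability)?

4

10 slots to fill and no one can take more than 3, so at least ⌈10/3⌉ = 4 nurses are needed.
Ueda, Horvat, Bakr, and Varga alone can cover everything: Shift 1→Bakr, Shift 2→Bakr, Shift 3→Ueda, Shift 4→Horvat+Bakr, Shift 5→Horvat, Shift 6→Horvat+Varga, Shift 7→Ueda, Shift 8→Varga.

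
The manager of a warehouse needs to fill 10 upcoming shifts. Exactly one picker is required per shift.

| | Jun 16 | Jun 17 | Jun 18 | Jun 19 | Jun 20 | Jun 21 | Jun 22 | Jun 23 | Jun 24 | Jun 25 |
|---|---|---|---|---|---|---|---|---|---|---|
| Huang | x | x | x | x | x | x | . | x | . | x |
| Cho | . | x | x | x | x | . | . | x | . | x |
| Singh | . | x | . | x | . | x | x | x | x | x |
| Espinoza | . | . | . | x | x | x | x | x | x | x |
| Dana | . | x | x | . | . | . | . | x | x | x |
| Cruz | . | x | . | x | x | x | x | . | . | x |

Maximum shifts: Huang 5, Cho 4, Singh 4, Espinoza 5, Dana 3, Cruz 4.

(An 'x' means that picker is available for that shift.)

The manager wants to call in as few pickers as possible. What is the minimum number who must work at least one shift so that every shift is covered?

10 slots to fill and no one can take more than 5, so at least ⌈10/5⌉ = 2 pickers are needed.
Huang and Espinoza alone can cover everything: Jun 16→Huang, Jun 17→Huang, Jun 18→Huang, Jun 19→Huang, Jun 20→Huang, Jun 21→Espinoza, Jun 22→Espinoza, Jun 23→Espinoza, Jun 24→Espinoza, Jun 25→Espinoza.

2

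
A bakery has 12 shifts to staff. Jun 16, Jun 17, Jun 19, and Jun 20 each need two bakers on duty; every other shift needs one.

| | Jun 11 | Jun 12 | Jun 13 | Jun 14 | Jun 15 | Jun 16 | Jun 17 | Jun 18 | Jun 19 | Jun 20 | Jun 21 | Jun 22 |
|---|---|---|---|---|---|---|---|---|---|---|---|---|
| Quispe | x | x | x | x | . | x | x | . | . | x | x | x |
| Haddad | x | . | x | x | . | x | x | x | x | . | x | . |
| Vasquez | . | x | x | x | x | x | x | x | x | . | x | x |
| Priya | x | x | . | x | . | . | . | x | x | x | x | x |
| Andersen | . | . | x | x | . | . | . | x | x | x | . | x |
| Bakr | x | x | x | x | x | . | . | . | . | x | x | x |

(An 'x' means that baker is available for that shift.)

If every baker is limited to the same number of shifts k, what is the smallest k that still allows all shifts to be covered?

3

With 6 bakers and 16 worker-slots to fill, someone must work at least ⌈16/6⌉ = 3 shifts, so k ≥ 3.
k = 3 works: Jun 11→Quispe, Jun 12→Vasquez, Jun 13→Vasquez, Jun 14→Andersen, Jun 15→Vasquez, Jun 16→Quispe+Haddad, Jun 17→Quispe+Haddad, Jun 18→Haddad, Jun 19→Priya+Andersen, Jun 20→Andersen+Bakr, Jun 21→Priya, Jun 22→Priya.
Loads: Quispe 3, Haddad 3, Vasquez 3, Priya 3, Andersen 3, Bakr 1 — all ≤ 3.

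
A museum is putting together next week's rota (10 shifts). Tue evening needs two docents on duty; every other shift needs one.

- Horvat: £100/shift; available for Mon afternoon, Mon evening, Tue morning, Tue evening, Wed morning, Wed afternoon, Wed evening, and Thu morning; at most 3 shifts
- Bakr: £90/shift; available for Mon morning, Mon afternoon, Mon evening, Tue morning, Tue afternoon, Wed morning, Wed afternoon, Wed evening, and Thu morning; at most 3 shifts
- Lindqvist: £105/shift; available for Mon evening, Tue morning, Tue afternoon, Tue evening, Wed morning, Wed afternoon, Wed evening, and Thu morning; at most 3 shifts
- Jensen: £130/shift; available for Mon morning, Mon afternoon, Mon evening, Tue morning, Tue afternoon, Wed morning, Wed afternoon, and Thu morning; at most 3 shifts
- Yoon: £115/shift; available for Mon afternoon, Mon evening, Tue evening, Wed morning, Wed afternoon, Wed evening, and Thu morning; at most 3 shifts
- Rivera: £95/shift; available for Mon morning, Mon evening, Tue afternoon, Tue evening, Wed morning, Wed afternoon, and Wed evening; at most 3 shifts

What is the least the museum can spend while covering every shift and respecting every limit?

Picking the cheapest available docent for each shift independently would cost £1005, but that ignores the shift limits.
An optimal schedule: Mon morning→Bakr, Mon afternoon→Bakr, Mon evening→Rivera, Tue morning→Bakr, Tue afternoon→Rivera, Tue evening→Horvat+Lindqvist, Wed morning→Horvat, Wed afternoon→Lindqvist, Wed evening→Rivera, Thu morning→Horvat.
Total: 90 + 90 + 95 + 90 + 95 + 100 + 105 + 100 + 105 + 95 + 100 = £1065.

£1065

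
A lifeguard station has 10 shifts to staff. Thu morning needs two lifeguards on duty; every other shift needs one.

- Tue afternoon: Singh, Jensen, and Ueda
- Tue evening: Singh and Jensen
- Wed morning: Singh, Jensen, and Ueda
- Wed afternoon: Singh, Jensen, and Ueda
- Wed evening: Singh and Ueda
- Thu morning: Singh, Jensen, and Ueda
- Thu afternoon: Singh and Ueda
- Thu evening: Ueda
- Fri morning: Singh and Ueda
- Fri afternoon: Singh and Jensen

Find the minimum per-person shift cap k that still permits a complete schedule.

4

With 3 lifeguards and 11 worker-slots to fill, someone must work at least ⌈11/3⌉ = 4 shifts, so k ≥ 4.
k = 4 works: Tue afternoon→Jensen, Tue evening→Singh, Wed morning→Jensen, Wed afternoon→Ueda, Wed evening→Singh, Thu morning→Jensen+Ueda, Thu afternoon→Singh, Thu evening→Ueda, Fri morning→Singh, Fri afternoon→Jensen.
Loads: Singh 4, Jensen 4, Ueda 3 — all ≤ 4.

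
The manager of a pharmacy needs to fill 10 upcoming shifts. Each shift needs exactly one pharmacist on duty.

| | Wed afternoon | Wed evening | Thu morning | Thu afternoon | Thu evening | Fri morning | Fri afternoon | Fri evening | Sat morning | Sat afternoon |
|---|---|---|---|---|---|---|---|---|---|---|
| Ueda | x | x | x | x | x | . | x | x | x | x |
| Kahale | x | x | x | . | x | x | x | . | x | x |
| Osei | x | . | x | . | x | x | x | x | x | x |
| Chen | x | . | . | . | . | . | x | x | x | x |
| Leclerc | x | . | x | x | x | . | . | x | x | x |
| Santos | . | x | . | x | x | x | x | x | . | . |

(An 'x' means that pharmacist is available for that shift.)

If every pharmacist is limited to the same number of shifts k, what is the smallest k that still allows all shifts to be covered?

With 6 pharmacists and 10 worker-slots to fill, someone must work at least ⌈10/6⌉ = 2 shifts, so k ≥ 2.
k = 2 works: Wed afternoon→Osei, Wed evening→Ueda, Thu morning→Kahale, Thu afternoon→Ueda, Thu evening→Osei, Fri morning→Kahale, Fri afternoon→Chen, Fri evening→Chen, Sat morning→Leclerc, Sat afternoon→Leclerc.
Loads: Ueda 2, Kahale 2, Osei 2, Chen 2, Leclerc 2, Santos 0 — all ≤ 2.

2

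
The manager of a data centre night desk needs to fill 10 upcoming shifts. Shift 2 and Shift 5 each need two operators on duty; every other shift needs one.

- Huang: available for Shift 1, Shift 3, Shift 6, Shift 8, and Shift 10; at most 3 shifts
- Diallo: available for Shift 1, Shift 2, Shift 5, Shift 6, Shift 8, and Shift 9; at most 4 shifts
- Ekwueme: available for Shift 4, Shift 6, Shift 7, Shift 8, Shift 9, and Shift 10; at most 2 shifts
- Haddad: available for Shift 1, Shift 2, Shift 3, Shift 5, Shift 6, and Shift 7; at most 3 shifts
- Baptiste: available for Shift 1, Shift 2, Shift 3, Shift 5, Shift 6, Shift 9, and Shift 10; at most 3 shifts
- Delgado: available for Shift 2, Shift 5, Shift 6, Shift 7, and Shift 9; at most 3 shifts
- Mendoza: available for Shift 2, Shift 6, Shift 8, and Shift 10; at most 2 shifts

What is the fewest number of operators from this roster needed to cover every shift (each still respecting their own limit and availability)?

4

12 slots to fill and no one can take more than 4, so at least ⌈12/4⌉ = 3 operators are needed.
Any 3 operators together have capacity at most 4+3+3 = 10 < 12 slots, so 3 can never suffice.
Huang, Diallo, Ekwueme, and Haddad alone can cover everything: Shift 1→Huang, Shift 2→Diallo+Haddad, Shift 3→Huang, Shift 4→Ekwueme, Shift 5→Diallo+Haddad, Shift 6→Haddad, Shift 7→Ekwueme, Shift 8→Diallo, Shift 9→Diallo, Shift 10→Huang.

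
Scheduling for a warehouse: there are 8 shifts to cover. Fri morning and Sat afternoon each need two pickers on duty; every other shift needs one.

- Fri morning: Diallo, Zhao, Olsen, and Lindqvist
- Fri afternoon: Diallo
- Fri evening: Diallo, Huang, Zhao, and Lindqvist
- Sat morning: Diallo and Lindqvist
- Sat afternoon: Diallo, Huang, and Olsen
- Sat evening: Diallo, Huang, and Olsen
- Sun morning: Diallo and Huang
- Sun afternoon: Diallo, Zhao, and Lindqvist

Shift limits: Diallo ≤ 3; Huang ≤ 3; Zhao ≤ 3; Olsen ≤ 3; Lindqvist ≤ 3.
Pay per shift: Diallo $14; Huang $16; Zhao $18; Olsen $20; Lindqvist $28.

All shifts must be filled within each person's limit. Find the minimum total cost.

Fri afternoon can only be covered by Diallo, so that assignment is forced.
Picking the cheapest available picker for each shift independently would cost $146, but that ignores the shift limits.
An optimal schedule: Fri morning→Zhao+Olsen, Fri afternoon→Diallo, Fri evening→Zhao, Sat morning→Diallo, Sat afternoon→Diallo+Huang, Sat evening→Huang, Sun morning→Huang, Sun afternoon→Zhao.
Total: 18 + 20 + 14 + 18 + 14 + 14 + 16 + 16 + 16 + 18 = $164.

$164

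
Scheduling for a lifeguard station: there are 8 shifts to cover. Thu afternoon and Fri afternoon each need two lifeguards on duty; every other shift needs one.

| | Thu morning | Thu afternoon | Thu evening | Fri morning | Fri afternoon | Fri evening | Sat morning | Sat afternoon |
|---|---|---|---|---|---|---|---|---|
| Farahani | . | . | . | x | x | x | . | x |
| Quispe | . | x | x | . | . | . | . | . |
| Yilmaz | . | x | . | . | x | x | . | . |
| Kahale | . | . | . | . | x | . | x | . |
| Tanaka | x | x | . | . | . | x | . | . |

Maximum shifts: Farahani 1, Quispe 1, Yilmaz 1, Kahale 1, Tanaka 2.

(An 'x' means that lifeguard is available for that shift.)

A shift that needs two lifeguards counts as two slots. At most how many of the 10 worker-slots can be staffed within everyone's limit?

Total capacity across all lifeguards is 1+1+1+1+2 = 6, and 10 slots are needed, so at most 6 can be filled.
An assignment achieving 6: Thu morning→Tanaka, Thu afternoon→Yilmaz+Tanaka, Thu evening→Quispe, Fri morning→Farahani, Sat morning→Kahale.
Loads: Farahani 1/1, Quispe 1/1, Yilmaz 1/1, Kahale 1/1, Tanaka 2/2.

6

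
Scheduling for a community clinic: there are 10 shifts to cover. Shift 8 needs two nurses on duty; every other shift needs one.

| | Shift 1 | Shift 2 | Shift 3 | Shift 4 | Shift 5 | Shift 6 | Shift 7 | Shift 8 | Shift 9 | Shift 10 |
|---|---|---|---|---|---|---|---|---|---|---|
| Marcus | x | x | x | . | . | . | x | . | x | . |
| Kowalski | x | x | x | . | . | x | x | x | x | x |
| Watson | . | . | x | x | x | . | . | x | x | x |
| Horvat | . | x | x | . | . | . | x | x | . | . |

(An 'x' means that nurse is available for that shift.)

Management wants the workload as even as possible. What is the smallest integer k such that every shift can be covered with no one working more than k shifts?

3

With 4 nurses and 11 worker-slots to fill, someone must work at least ⌈11/4⌉ = 3 shifts, so k ≥ 3.
k = 3 works: Shift 1→Marcus, Shift 2→Marcus, Shift 3→Horvat, Shift 4→Watson, Shift 5→Watson, Shift 6→Kowalski, Shift 7→Marcus, Shift 8→Kowalski+Horvat, Shift 9→Watson, Shift 10→Kowalski.
Loads: Marcus 3, Kowalski 3, Watson 3, Horvat 2 — all ≤ 3.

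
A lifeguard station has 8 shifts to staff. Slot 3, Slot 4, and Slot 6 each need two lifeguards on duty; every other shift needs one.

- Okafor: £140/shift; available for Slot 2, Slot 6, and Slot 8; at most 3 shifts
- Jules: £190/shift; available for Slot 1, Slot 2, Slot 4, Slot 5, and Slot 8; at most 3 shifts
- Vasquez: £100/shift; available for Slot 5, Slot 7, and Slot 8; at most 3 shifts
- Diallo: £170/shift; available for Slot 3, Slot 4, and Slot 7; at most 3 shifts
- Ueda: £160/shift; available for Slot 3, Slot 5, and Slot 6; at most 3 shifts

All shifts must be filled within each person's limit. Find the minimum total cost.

Slot 1 can only be covered by Jules, so that assignment is forced.
Slot 3 can only be covered by Diallo and Ueda, so that assignment is forced.
Slot 4 can only be covered by Jules and Diallo, so that assignment is forced.
Picking the cheapest available lifeguard for each shift independently would cost £1620, and that bound is achievable.
An optimal schedule: Slot 1→Jules, Slot 2→Okafor, Slot 3→Ueda+Diallo, Slot 4→Diallo+Jules, Slot 5→Vasquez, Slot 6→Okafor+Ueda, Slot 7→Vasquez, Slot 8→Vasquez.
Total: 190 + 140 + 160 + 170 + 170 + 190 + 100 + 140 + 160 + 100 + 100 = £1620.

£1620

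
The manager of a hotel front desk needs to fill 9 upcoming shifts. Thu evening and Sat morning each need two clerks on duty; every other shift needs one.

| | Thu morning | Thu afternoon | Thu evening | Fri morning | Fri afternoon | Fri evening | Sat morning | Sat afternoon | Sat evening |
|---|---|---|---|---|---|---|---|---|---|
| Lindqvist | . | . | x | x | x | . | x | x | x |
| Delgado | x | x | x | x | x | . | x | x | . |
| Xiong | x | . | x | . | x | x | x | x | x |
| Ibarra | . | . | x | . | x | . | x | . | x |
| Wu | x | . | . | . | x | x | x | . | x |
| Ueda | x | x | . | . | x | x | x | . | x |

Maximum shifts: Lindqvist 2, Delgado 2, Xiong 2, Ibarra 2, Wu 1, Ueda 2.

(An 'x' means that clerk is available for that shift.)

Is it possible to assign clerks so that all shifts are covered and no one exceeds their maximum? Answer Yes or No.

Yes

One valid schedule: Thu morning→Delgado, Thu afternoon→Delgado, Thu evening→Xiong+Ibarra, Fri morning→Lindqvist, Fri afternoon→Ueda, Fri evening→Xiong, Sat morning→Wu+Ueda, Sat afternoon→Lindqvist, Sat evening→Ibarra.
Loads: Lindqvist 2/2, Delgado 2/2, Xiong 2/2, Ibarra 2/2, Wu 1/1, Ueda 2/2 — all within limits.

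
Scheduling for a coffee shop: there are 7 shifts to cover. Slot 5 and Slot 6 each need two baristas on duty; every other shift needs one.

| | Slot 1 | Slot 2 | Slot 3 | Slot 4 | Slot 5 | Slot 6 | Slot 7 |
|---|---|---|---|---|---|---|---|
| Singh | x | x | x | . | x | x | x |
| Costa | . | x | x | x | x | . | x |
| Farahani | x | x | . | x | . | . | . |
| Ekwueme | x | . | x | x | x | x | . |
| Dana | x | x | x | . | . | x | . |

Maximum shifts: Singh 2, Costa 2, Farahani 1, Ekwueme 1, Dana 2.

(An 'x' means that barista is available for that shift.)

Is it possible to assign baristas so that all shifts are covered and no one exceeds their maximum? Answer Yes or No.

Total capacity is 2+2+1+1+2 = 8 but 9 worker-slots are needed — infeasible.

No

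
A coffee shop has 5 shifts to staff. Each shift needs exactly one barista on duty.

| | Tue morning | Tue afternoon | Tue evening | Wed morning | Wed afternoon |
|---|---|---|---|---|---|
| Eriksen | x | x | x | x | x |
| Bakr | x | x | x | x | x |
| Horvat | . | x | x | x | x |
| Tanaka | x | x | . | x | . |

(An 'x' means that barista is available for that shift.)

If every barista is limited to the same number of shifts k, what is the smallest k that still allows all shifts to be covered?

2

With 4 baristas and 5 worker-slots to fill, someone must work at least ⌈5/4⌉ = 2 shifts, so k ≥ 2.
k = 2 works: Tue morning→Eriksen, Tue afternoon→Bakr, Tue evening→Eriksen, Wed morning→Horvat, Wed afternoon→Bakr.
Loads: Eriksen 2, Bakr 2, Horvat 1, Tanaka 0 — all ≤ 2.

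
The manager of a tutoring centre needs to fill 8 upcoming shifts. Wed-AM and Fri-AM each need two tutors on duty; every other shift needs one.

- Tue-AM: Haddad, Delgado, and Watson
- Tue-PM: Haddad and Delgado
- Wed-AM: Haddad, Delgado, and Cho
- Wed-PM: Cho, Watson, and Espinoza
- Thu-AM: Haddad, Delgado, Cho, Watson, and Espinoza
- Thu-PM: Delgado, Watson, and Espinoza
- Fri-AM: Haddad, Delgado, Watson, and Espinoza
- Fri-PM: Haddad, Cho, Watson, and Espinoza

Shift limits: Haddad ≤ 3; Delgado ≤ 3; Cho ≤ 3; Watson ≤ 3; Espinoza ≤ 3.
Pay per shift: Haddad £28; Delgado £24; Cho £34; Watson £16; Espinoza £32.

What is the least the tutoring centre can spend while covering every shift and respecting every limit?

Picking the cheapest available tutor for each shift independently would cost £196, but that ignores the shift limits.
An optimal schedule: Tue-AM→Watson, Tue-PM→Delgado, Wed-AM→Delgado+Haddad, Wed-PM→Watson, Thu-AM→Delgado, Thu-PM→Watson, Fri-AM→Haddad+Espinoza, Fri-PM→Haddad.
Total: 16 + 24 + 24 + 28 + 16 + 24 + 16 + 28 + 32 + 28 = £236.

£236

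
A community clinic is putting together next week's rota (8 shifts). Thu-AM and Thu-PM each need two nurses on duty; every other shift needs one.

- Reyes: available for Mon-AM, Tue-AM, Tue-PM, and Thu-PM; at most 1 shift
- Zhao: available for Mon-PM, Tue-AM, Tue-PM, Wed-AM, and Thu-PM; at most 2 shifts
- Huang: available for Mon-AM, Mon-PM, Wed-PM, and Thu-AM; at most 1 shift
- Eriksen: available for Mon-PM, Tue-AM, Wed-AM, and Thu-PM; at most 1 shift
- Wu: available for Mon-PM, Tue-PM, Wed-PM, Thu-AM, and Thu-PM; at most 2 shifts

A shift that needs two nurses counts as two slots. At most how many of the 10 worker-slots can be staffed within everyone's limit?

7

Total capacity across all nurses is 1+2+1+1+2 = 7, and 10 slots are needed, so at most 7 can be filled.
An assignment achieving 7: Mon-AM→Reyes, Mon-PM→Eriksen, Tue-AM→Zhao, Tue-PM→Wu, Wed-AM→Zhao, Wed-PM→Huang, Thu-AM→Wu.
Loads: Reyes 1/1, Zhao 2/2, Huang 1/1, Eriksen 1/1, Wu 2/2.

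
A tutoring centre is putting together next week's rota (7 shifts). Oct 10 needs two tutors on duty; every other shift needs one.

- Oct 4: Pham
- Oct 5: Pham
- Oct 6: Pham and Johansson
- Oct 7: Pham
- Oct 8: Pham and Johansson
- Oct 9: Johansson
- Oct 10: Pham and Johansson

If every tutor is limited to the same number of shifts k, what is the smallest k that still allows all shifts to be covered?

With 2 tutors and 8 worker-slots to fill, someone must work at least ⌈8/2⌉ = 4 shifts, so k ≥ 4.
k = 4 works: Oct 4→Pham, Oct 5→Pham, Oct 6→Johansson, Oct 7→Pham, Oct 8→Johansson, Oct 9→Johansson, Oct 10→Pham+Johansson.
Loads: Pham 4, Johansson 4 — all ≤ 4.

4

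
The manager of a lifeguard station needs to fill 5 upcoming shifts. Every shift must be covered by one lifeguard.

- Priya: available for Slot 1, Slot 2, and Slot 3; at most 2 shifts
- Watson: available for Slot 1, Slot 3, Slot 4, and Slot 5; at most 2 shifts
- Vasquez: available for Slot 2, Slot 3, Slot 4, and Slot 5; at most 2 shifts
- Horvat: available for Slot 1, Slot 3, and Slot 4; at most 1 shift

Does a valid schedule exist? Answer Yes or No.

One valid schedule: Slot 1→Priya, Slot 2→Priya, Slot 3→Vasquez, Slot 4→Watson, Slot 5→Watson.
Loads: Priya 2/2, Watson 2/2, Vasquez 1/2, Horvat 0/1 — all within limits.

Yes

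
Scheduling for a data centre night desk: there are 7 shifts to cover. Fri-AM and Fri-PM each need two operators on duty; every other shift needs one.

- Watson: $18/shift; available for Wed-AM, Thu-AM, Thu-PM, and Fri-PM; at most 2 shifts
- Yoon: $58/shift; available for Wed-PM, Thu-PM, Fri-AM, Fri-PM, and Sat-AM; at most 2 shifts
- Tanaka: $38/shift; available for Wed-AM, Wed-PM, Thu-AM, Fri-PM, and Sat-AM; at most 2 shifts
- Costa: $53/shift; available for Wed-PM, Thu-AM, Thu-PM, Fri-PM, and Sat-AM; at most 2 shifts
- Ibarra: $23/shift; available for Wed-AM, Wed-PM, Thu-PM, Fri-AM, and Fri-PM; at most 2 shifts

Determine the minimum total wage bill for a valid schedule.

Fri-AM can only be covered by Yoon and Ibarra, so that assignment is forced.
Picking the cheapest available operator for each shift independently would cost $237, but that ignores the shift limits.
An optimal schedule: Wed-AM→Watson, Wed-PM→Ibarra, Thu-AM→Watson, Thu-PM→Costa, Fri-AM→Ibarra+Yoon, Fri-PM→Tanaka+Costa, Sat-AM→Tanaka.
Total: 18 + 23 + 18 + 53 + 23 + 58 + 38 + 53 + 38 = $322.

$322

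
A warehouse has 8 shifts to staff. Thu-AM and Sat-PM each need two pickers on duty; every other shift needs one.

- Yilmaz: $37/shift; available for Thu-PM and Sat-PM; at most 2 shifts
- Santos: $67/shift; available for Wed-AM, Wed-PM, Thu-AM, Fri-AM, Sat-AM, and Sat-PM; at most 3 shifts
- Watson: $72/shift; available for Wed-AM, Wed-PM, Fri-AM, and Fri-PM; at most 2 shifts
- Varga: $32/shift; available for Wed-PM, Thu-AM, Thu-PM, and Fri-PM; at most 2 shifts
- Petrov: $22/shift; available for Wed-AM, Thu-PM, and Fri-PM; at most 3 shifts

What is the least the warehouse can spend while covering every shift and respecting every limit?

$440

Thu-AM can only be covered by Santos and Varga, so that assignment is forced.
Sat-AM can only be covered by Santos, so that assignment is forced.
Sat-PM can only be covered by Yilmaz and Santos, so that assignment is forced.
Picking the cheapest available picker for each shift independently would cost $435, but that ignores the shift limits.
An optimal schedule: Wed-AM→Petrov, Wed-PM→Varga, Thu-AM→Varga+Santos, Thu-PM→Petrov, Fri-AM→Watson, Fri-PM→Petrov, Sat-AM→Santos, Sat-PM→Yilmaz+Santos.
Total: 22 + 32 + 32 + 67 + 22 + 72 + 22 + 67 + 37 + 67 = $440.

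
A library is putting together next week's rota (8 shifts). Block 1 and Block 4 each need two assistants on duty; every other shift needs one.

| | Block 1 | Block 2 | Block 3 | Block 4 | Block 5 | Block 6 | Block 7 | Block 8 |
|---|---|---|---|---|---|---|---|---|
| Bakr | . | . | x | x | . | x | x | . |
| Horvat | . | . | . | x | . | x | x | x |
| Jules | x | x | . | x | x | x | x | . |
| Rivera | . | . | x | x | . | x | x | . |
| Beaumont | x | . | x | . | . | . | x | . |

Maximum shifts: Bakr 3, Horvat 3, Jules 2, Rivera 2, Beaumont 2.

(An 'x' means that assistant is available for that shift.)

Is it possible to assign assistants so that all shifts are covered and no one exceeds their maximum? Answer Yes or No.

No

Total capacity is 12 and 10 slots are needed, so capacity alone doesn't rule it out.
Shifts {Block 1, Block 2, Block 5} need 4 worker-slots in total, but the assistants available for any of those shifts (Jules and Beaumont) can supply at most 3 among them. So no valid schedule exists.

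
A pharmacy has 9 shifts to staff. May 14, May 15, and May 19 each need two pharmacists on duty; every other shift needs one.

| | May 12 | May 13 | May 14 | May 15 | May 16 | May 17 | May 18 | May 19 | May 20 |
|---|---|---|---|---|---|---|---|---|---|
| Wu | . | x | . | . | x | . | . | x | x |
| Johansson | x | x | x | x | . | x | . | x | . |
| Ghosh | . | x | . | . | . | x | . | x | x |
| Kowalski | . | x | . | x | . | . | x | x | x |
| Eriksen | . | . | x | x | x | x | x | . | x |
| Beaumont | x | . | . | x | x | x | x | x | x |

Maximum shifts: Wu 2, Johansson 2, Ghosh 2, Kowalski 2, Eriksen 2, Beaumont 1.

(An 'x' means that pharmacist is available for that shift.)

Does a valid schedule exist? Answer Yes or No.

No

Total capacity is 2+2+2+2+2+1 = 11 but 12 worker-slots are needed — infeasible.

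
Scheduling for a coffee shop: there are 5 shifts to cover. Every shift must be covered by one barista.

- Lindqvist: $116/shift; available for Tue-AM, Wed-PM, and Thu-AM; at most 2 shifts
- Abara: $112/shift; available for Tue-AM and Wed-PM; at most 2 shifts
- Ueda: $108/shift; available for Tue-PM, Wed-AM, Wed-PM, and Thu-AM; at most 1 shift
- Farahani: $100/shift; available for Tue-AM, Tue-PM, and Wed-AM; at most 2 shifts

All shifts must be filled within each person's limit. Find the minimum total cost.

Picking the cheapest available barista for each shift independently would cost $516, but that ignores the shift limits.
An optimal schedule: Tue-AM→Abara, Tue-PM→Farahani, Wed-AM→Farahani, Wed-PM→Abara, Thu-AM→Ueda.
Total: 112 + 100 + 100 + 112 + 108 = $532.

$532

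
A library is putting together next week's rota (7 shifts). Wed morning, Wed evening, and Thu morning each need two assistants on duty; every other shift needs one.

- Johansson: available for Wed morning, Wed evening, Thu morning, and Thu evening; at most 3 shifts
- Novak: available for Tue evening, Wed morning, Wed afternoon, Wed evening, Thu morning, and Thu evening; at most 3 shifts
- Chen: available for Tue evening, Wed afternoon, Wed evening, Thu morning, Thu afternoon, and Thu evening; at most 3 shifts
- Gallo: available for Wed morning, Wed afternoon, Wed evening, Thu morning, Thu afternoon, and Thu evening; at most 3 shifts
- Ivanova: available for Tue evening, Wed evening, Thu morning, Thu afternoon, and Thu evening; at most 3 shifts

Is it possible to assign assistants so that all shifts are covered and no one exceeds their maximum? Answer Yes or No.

One valid schedule: Tue evening→Novak, Wed morning→Johansson+Novak, Wed afternoon→Novak, Wed evening→Johansson+Chen, Thu morning→Chen+Gallo, Thu afternoon→Chen, Thu evening→Johansson.
Loads: Johansson 3/3, Novak 3/3, Chen 3/3, Gallo 1/3, Ivanova 0/3 — all within limits.

Yes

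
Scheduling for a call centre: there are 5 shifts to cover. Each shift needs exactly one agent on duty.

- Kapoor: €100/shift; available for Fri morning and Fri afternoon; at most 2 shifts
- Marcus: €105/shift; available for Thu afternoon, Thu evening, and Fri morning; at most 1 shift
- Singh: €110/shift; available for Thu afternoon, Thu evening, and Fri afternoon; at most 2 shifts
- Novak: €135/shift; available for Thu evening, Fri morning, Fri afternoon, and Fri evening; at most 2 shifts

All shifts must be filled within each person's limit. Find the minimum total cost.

Fri evening can only be covered by Novak, so that assignment is forced.
Picking the cheapest available agent for each shift independently would cost €545, but that ignores the shift limits.
An optimal schedule: Thu afternoon→Marcus, Thu evening→Singh, Fri morning→Kapoor, Fri afternoon→Kapoor, Fri evening→Novak.
Total: 105 + 110 + 100 + 100 + 135 = €550.

€550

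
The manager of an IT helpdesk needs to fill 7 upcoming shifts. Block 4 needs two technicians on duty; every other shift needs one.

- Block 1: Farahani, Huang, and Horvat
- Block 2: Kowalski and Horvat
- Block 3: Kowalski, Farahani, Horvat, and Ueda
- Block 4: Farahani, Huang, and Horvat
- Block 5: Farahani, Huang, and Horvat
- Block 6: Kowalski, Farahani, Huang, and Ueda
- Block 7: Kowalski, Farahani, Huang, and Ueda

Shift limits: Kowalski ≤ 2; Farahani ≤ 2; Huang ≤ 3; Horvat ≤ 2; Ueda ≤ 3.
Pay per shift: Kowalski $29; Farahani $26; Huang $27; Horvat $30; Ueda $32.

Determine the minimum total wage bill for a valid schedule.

Picking the cheapest available technician for each shift independently would cost $212, but that ignores the shift limits.
An optimal schedule: Block 1→Farahani, Block 2→Kowalski, Block 3→Horvat, Block 4→Farahani+Huang, Block 5→Huang, Block 6→Huang, Block 7→Kowalski.
Total: 26 + 29 + 30 + 26 + 27 + 27 + 27 + 29 = $221.

$221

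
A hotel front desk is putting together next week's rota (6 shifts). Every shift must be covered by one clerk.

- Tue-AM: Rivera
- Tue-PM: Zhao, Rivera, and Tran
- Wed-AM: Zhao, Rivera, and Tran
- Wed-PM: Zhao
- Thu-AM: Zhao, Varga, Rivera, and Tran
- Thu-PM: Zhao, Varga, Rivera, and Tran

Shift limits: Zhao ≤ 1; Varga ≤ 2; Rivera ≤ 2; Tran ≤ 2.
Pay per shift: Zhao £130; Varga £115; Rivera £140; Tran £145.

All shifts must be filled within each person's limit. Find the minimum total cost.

Tue-AM can only be covered by Rivera, so that assignment is forced.
Wed-PM can only be covered by Zhao, so that assignment is forced.
Picking the cheapest available clerk for each shift independently would cost £760, but that ignores the shift limits.
An optimal schedule: Tue-AM→Rivera, Tue-PM→Rivera, Wed-AM→Tran, Wed-PM→Zhao, Thu-AM→Varga, Thu-PM→Varga.
Total: 140 + 140 + 145 + 130 + 115 + 115 = £785.

£785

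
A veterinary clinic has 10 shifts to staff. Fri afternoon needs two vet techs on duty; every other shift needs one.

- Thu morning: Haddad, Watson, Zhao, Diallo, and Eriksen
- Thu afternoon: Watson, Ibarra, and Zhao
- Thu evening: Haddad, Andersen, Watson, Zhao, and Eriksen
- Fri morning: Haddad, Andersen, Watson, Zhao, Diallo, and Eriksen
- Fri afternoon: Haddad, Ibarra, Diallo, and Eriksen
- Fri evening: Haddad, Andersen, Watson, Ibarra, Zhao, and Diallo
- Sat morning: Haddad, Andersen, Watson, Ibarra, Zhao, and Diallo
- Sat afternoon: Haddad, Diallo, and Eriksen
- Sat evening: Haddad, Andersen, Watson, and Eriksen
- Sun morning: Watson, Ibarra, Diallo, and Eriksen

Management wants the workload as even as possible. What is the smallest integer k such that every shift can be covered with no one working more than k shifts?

With 7 vet techs and 11 worker-slots to fill, someone must work at least ⌈11/7⌉ = 2 shifts, so k ≥ 2.
k = 2 works: Thu morning→Zhao, Thu afternoon→Watson, Thu evening→Andersen, Fri morning→Andersen, Fri afternoon→Ibarra+Diallo, Fri evening→Ibarra, Sat morning→Zhao, Sat afternoon→Haddad, Sat evening→Haddad, Sun morning→Watson.
Loads: Haddad 2, Andersen 2, Watson 2, Ibarra 2, Zhao 2, Diallo 1, Eriksen 0 — all ≤ 2.

2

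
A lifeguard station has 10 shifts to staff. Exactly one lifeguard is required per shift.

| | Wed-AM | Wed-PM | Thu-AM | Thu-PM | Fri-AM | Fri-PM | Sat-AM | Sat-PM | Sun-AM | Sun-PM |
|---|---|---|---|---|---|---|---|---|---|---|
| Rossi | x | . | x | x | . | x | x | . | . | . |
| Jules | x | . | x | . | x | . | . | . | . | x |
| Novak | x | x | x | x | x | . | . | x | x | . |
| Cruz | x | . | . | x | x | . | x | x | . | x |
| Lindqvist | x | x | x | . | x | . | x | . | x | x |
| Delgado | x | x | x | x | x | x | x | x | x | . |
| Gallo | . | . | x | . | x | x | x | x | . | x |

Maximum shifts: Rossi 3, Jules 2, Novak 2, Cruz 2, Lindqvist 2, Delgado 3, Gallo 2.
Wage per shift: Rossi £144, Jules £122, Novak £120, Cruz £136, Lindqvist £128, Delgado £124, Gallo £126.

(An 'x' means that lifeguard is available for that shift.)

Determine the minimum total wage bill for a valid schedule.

£1236

Picking the cheapest available lifeguard for each shift independently would cost £1210, but that ignores the shift limits.
An optimal schedule: Wed-AM→Jules, Wed-PM→Novak, Thu-AM→Gallo, Thu-PM→Delgado, Fri-AM→Lindqvist, Fri-PM→Delgado, Sat-AM→Gallo, Sat-PM→Delgado, Sun-AM→Novak, Sun-PM→Jules.
Total: 122 + 120 + 126 + 124 + 128 + 124 + 126 + 124 + 120 + 122 = £1236.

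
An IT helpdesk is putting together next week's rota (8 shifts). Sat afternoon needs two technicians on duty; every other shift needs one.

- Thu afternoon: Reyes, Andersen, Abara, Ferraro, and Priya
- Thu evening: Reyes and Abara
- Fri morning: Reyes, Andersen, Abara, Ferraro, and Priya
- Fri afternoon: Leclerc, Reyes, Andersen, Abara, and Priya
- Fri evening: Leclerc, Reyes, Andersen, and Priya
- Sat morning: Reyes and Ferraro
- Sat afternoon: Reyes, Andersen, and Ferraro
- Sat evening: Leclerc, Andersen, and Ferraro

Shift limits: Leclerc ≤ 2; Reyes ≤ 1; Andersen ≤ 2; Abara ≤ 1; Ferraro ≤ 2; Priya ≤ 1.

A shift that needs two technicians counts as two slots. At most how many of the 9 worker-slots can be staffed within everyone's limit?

Total capacity across all technicians is 2+1+2+1+2+1 = 9, and 9 slots are needed, so at most 9 can be filled.
An assignment achieving 9: Thu afternoon→Andersen, Thu evening→Reyes, Fri morning→Abara, Fri afternoon→Priya, Fri evening→Leclerc, Sat morning→Ferraro, Sat afternoon→Andersen+Ferraro, Sat evening→Leclerc.
Loads: Leclerc 2/2, Reyes 1/1, Andersen 2/2, Abara 1/1, Ferraro 2/2, Priya 1/1.

9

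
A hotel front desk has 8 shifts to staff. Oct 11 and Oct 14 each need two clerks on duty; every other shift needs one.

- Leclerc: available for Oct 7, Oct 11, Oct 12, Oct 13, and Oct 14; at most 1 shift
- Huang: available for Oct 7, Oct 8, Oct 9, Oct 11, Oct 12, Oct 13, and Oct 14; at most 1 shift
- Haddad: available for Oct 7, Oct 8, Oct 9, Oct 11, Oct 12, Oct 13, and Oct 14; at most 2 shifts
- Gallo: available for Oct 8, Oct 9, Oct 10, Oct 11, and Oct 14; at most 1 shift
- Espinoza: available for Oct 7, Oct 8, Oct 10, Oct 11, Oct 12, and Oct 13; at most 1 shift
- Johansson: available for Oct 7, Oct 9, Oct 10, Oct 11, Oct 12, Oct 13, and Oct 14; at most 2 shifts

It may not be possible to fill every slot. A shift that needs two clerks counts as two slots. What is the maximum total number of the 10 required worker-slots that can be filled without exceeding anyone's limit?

8

Total capacity across all clerks is 1+1+2+1+1+2 = 8, and 10 slots are needed, so at most 8 can be filled.
An assignment achieving 8: Oct 7→Leclerc, Oct 8→Huang, Oct 9→Haddad, Oct 10→Gallo, Oct 11→Johansson, Oct 12→Haddad, Oct 13→Espinoza, Oct 14→Johansson.
Loads: Leclerc 1/1, Huang 1/1, Haddad 2/2, Gallo 1/1, Espinoza 1/1, Johansson 2/2.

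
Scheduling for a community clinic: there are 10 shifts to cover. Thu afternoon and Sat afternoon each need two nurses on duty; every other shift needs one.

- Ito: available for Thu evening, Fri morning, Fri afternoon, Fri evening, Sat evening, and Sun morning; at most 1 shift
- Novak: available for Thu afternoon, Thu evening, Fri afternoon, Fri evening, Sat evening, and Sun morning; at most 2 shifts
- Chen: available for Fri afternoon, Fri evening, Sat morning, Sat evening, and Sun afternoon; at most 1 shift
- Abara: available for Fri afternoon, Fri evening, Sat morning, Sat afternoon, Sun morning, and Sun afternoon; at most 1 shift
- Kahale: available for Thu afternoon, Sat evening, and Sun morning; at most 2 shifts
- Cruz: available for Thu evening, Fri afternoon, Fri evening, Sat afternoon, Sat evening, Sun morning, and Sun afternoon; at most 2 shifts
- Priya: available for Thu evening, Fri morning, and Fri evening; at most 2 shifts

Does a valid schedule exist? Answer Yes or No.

Total capacity is 1+2+1+1+2+2+2 = 11 but 12 worker-slots are needed — infeasible.

No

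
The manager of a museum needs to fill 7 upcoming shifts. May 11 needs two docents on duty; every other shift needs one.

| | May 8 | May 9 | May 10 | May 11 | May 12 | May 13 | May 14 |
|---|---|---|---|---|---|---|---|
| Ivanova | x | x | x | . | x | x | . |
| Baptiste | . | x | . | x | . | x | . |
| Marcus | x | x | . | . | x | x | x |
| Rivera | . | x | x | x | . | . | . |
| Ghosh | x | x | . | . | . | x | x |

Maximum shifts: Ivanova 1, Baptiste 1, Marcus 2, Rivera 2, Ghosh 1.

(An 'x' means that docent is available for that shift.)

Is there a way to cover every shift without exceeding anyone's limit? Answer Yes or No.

Total capacity is 1+1+2+2+1 = 7 but 8 worker-slots are needed — infeasible.

No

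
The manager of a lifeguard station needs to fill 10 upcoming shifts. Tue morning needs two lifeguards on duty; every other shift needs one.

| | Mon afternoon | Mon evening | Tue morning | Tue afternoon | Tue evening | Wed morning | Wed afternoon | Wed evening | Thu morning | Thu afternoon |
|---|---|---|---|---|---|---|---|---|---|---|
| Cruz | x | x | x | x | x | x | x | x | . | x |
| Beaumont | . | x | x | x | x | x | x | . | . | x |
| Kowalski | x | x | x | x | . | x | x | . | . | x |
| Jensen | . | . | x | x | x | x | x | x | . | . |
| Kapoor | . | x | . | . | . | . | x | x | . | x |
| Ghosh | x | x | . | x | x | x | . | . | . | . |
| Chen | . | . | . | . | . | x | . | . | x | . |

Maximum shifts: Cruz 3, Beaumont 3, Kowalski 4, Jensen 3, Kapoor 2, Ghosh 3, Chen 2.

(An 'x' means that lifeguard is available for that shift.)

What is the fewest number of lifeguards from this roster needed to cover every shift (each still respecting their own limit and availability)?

11 slots to fill and no one can take more than 4, so at least ⌈11/4⌉ = 3 lifeguards are needed.
Any 3 lifeguards together have capacity at most 4+3+3 = 10 < 11 slots, so 3 can never suffice.
Cruz, Beaumont, Kowalski, and Chen alone can cover everything: Mon afternoon→Cruz, Mon evening→Beaumont, Tue morning→Beaumont+Kowalski, Tue afternoon→Beaumont, Tue evening→Cruz, Wed morning→Kowalski, Wed afternoon→Kowalski, Wed evening→Cruz, Thu morning→Chen, Thu afternoon→Kowalski.

4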